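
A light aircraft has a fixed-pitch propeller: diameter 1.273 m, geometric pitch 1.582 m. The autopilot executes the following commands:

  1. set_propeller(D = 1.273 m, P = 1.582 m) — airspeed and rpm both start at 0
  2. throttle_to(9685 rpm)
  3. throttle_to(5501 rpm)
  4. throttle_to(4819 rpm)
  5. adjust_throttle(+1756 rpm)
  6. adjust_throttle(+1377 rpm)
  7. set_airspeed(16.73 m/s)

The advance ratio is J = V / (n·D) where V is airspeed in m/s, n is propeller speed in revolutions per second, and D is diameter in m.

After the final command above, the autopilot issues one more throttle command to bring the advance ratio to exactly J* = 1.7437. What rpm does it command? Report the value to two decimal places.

rpm = 452.22

set_propeller: D = 1.273 m, P = 1.582 m (p = P/D = 1.242734); state ← (V=0, rpm=0)
throttle_to(9685): rpm ← 9685
throttle_to(5501): rpm ← 5501
throttle_to(4819): rpm ← 4819
adjust_throttle(+1756): rpm ← 4819 +1756 = 6575
adjust_throttle(+1377): rpm ← 6575 +1377 = 7952
set_airspeed(16.73): V ← 16.73 m/s
final state: V = 16.73 m/s, rpm = 7952 → n = rpm/60 = 132.533333 rev/s
target J* = 1.7437; solve J* = V/(n·D) for n: n = V/(J*·D) = 16.73/(1.7437 × 1.273) = 7.536952 rev/s
rpm = 60·n = 452.217141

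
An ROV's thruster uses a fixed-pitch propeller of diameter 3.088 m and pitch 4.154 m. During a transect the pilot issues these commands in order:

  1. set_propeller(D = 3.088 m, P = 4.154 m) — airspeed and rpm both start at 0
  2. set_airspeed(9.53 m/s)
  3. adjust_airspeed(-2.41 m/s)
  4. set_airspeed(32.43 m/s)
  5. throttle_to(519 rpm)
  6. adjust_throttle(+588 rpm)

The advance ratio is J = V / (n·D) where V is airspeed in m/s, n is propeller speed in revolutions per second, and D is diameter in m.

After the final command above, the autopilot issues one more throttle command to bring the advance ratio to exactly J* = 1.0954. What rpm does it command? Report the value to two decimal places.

rpm = 575.24

set_propeller: D = 3.088 m, P = 4.154 m (p = P/D = 1.345207); state ← (V=0, rpm=0)
set_airspeed(9.53): V ← 9.53 m/s
adjust_airspeed(-2.41): V ← 9.53 -2.41 = 7.12 m/s
set_airspeed(32.43): V ← 32.43 m/s
throttle_to(519): rpm ← 519
adjust_throttle(+588): rpm ← 519 +588 = 1107
final state: V = 32.43 m/s, rpm = 1107 → n = rpm/60 = 18.450000 rev/s
target J* = 1.0954; solve J* = V/(n·D) for n: n = V/(J*·D) = 32.43/(1.0954 × 3.088) = 9.587313 rev/s
rpm = 60·n = 575.238799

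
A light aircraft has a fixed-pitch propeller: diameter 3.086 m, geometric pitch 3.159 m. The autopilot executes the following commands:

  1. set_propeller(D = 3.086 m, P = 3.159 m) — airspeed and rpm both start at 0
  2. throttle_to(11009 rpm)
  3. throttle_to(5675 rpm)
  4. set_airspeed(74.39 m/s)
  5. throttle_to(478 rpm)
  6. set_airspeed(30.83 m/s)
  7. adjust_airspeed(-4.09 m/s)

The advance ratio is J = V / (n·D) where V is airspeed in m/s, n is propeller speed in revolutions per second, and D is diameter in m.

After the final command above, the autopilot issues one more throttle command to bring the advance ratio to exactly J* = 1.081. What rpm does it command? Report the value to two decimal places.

rpm = 480.94

set_propeller: D = 3.086 m, P = 3.159 m (p = P/D = 1.023655); state ← (V=0, rpm=0)
throttle_to(11009): rpm ← 11009
throttle_to(5675): rpm ← 5675
set_airspeed(74.39): V ← 74.39 m/s
throttle_to(478): rpm ← 478
set_airspeed(30.83): V ← 30.83 m/s
adjust_airspeed(-4.09): V ← 30.83 -4.09 = 26.74 m/s
final state: V = 26.74 m/s, rpm = 478 → n = rpm/60 = 7.966667 rev/s
target J* = 1.081; solve J* = V/(n·D) for n: n = V/(J*·D) = 26.74/(1.081 × 3.086) = 8.015669 rev/s
rpm = 60·n = 480.940153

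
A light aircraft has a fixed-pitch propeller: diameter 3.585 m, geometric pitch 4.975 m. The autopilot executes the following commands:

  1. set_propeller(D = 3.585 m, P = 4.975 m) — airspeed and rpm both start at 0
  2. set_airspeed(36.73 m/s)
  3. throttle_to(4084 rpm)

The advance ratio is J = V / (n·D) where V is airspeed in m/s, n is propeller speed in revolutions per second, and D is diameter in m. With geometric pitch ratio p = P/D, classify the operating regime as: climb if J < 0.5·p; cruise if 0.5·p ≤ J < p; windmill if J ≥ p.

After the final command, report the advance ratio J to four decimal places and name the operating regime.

J = 0.1505, regime = climb

set_propeller: D = 3.585 m, P = 4.975 m (p = P/D = 1.387727); state ← (V=0, rpm=0)
set_airspeed(36.73): V ← 36.73 m/s
throttle_to(4084): rpm ← 4084
final state: V = 36.73 m/s, rpm = 4084 → n = rpm/60 = 68.066667 rev/s
J = V / (n·D) = 36.73 / (68.066667 × 3.585) = 0.150521
regime bands: climb J<0.6939 | cruise [0.6939, 1.3877) | windmill J≥1.3877
J = 0.1505 → climb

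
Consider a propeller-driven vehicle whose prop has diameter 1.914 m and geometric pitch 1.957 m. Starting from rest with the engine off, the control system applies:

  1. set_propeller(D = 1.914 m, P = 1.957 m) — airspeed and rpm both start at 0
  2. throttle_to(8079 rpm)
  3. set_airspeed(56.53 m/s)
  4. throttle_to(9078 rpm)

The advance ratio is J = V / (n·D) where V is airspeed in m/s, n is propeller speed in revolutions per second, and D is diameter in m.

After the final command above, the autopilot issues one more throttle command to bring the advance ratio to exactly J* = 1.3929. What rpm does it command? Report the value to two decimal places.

rpm = 1272.24

set_propeller: D = 1.914 m, P = 1.957 m (p = P/D = 1.022466); state ← (V=0, rpm=0)
throttle_to(8079): rpm ← 8079
set_airspeed(56.53): V ← 56.53 m/s
throttle_to(9078): rpm ← 9078
final state: V = 56.53 m/s, rpm = 9078 → n = rpm/60 = 151.300000 rev/s
target J* = 1.3929; solve J* = V/(n·D) for n: n = V/(J*·D) = 56.53/(1.3929 × 1.914) = 21.203967 rev/s
rpm = 60·n = 1272.238002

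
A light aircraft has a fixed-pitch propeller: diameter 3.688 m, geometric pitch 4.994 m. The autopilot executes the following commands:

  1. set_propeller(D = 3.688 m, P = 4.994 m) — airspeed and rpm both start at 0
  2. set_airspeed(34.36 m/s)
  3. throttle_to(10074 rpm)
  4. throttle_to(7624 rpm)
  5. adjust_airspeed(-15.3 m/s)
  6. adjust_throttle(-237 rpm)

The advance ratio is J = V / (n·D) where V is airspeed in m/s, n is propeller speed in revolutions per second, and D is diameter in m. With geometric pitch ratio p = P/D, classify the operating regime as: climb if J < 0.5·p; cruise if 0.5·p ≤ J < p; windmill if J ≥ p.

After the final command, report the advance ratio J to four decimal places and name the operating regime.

J = 0.0420, regime = climb

set_propeller: D = 3.688 m, P = 4.994 m (p = P/D = 1.354121); state ← (V=0, rpm=0)
set_airspeed(34.36): V ← 34.36 m/s
throttle_to(10074): rpm ← 10074
throttle_to(7624): rpm ← 7624
adjust_airspeed(-15.3): V ← 34.36 -15.3 = 19.06 m/s
adjust_throttle(-237): rpm ← 7624 -237 = 7387
final state: V = 19.06 m/s, rpm = 7387 → n = rpm/60 = 123.116667 rev/s
J = V / (n·D) = 19.06 / (123.116667 × 3.688) = 0.041977
regime bands: climb J<0.6771 | cruise [0.6771, 1.3541) | windmill J≥1.3541
J = 0.0420 → climb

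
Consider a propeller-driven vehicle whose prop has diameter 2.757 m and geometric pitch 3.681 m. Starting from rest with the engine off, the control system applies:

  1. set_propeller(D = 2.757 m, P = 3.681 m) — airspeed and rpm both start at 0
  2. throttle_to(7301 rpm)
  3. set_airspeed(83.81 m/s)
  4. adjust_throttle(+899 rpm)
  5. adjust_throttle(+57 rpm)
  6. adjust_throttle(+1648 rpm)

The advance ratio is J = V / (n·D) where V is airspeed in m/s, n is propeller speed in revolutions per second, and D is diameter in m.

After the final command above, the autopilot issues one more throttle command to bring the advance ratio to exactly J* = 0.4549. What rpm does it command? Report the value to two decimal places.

rpm = 4009.54

set_propeller: D = 2.757 m, P = 3.681 m (p = P/D = 1.335147); state ← (V=0, rpm=0)
throttle_to(7301): rpm ← 7301
set_airspeed(83.81): V ← 83.81 m/s
adjust_throttle(+899): rpm ← 7301 +899 = 8200
adjust_throttle(+57): rpm ← 8200 +57 = 8257
adjust_throttle(+1648): rpm ← 8257 +1648 = 9905
final state: V = 83.81 m/s, rpm = 9905 → n = rpm/60 = 165.083333 rev/s
target J* = 0.4549; solve J* = V/(n·D) for n: n = V/(J*·D) = 83.81/(0.4549 × 2.757) = 66.825642 rev/s
rpm = 60·n = 4009.538501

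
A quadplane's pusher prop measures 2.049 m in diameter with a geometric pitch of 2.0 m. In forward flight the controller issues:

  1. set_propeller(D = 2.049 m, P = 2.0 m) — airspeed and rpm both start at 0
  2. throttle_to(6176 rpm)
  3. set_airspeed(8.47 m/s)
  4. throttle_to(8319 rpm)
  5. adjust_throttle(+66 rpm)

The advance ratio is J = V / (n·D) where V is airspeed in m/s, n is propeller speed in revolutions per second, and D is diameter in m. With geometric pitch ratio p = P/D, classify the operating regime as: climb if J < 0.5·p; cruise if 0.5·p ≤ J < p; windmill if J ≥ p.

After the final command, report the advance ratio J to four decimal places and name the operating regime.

set_propeller: D = 2.049 m, P = 2.0 m (p = P/D = 0.976086); state ← (V=0, rpm=0)
throttle_to(6176): rpm ← 6176
set_airspeed(8.47): V ← 8.47 m/s
throttle_to(8319): rpm ← 8319
adjust_throttle(+66): rpm ← 8319 +66 = 8385
final state: V = 8.47 m/s, rpm = 8385 → n = rpm/60 = 139.750000 rev/s
J = V / (n·D) = 8.47 / (139.750000 × 2.049) = 0.029579
regime bands: climb J<0.4880 | cruise [0.4880, 0.9761) | windmill J≥0.9761
J = 0.0296 → climb

J = 0.0296, regime = climb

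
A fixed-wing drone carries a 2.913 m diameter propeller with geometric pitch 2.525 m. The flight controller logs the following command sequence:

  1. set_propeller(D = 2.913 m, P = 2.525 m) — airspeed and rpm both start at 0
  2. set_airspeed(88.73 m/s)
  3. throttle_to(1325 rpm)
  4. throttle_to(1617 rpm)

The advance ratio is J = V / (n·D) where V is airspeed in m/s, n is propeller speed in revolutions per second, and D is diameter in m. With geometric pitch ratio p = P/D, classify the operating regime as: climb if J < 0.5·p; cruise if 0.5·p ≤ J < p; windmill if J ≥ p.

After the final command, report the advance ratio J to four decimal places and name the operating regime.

set_propeller: D = 2.913 m, P = 2.525 m (p = P/D = 0.866804); state ← (V=0, rpm=0)
set_airspeed(88.73): V ← 88.73 m/s
throttle_to(1325): rpm ← 1325
throttle_to(1617): rpm ← 1617
final state: V = 88.73 m/s, rpm = 1617 → n = rpm/60 = 26.950000 rev/s
J = V / (n·D) = 88.73 / (26.950000 × 2.913) = 1.130241
regime bands: climb J<0.4334 | cruise [0.4334, 0.8668) | windmill J≥0.8668
J = 1.1302 → windmill

J = 1.1302, regime = windmill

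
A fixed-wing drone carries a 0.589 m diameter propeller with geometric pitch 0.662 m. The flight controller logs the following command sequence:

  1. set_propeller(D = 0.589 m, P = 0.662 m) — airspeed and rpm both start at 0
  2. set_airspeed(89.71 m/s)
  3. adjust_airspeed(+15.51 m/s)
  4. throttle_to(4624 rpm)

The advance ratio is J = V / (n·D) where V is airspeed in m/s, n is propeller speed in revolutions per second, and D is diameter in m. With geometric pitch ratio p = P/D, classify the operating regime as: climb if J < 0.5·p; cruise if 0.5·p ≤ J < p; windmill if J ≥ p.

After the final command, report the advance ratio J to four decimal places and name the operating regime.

set_propeller: D = 0.589 m, P = 0.662 m (p = P/D = 1.123939); state ← (V=0, rpm=0)
set_airspeed(89.71): V ← 89.71 m/s
adjust_airspeed(+15.51): V ← 89.71 +15.51 = 105.22 m/s
throttle_to(4624): rpm ← 4624
final state: V = 105.22 m/s, rpm = 4624 → n = rpm/60 = 77.066667 rev/s
J = V / (n·D) = 105.22 / (77.066667 × 0.589) = 2.318016
regime bands: climb J<0.5620 | cruise [0.5620, 1.1239) | windmill J≥1.1239
J = 2.3180 → windmill

J = 2.3180, regime = windmill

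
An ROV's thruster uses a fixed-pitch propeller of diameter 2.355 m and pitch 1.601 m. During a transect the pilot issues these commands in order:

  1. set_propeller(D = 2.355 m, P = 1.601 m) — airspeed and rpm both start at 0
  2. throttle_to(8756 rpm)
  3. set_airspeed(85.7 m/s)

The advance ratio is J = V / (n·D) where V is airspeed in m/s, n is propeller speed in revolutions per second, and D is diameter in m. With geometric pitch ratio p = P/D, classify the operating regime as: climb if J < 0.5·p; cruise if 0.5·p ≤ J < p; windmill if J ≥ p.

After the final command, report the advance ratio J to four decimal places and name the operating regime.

J = 0.2494, regime = climb

set_propeller: D = 2.355 m, P = 1.601 m (p = P/D = 0.679830); state ← (V=0, rpm=0)
throttle_to(8756): rpm ← 8756
set_airspeed(85.7): V ← 85.7 m/s
final state: V = 85.7 m/s, rpm = 8756 → n = rpm/60 = 145.933333 rev/s
J = V / (n·D) = 85.7 / (145.933333 × 2.355) = 0.249365
regime bands: climb J<0.3399 | cruise [0.3399, 0.6798) | windmill J≥0.6798
J = 0.2494 → climb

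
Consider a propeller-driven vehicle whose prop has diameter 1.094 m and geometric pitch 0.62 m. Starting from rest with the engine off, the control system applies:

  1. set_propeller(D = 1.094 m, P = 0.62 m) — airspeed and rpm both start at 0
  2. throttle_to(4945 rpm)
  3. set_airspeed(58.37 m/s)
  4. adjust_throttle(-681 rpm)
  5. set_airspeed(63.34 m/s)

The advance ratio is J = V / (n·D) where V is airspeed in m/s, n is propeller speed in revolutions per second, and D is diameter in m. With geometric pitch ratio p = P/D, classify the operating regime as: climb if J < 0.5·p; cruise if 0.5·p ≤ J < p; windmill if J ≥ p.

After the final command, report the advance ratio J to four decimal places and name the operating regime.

J = 0.8147, regime = windmill

set_propeller: D = 1.094 m, P = 0.62 m (p = P/D = 0.566728); state ← (V=0, rpm=0)
throttle_to(4945): rpm ← 4945
set_airspeed(58.37): V ← 58.37 m/s
adjust_throttle(-681): rpm ← 4945 -681 = 4264
set_airspeed(63.34): V ← 63.34 m/s
final state: V = 63.34 m/s, rpm = 4264 → n = rpm/60 = 71.066667 rev/s
J = V / (n·D) = 63.34 / (71.066667 × 1.094) = 0.814695
regime bands: climb J<0.2834 | cruise [0.2834, 0.5667) | windmill J≥0.5667
J = 0.8147 → windmill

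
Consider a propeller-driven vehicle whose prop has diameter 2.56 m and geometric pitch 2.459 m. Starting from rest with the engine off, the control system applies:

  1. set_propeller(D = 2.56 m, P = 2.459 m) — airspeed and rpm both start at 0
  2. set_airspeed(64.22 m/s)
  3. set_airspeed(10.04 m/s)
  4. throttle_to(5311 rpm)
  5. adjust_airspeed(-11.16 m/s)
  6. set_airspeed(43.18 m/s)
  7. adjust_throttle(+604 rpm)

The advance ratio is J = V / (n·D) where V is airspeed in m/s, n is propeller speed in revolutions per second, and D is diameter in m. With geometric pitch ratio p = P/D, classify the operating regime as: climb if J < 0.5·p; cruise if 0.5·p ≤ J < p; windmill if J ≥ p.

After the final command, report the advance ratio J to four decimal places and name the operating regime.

J = 0.1711, regime = climb

set_propeller: D = 2.56 m, P = 2.459 m (p = P/D = 0.960547); state ← (V=0, rpm=0)
set_airspeed(64.22): V ← 64.22 m/s
set_airspeed(10.04): V ← 10.04 m/s
throttle_to(5311): rpm ← 5311
adjust_airspeed(-11.16): V ← 10.04 -11.16 = -1.12 m/s
set_airspeed(43.18): V ← 43.18 m/s
adjust_throttle(+604): rpm ← 5311 +604 = 5915
final state: V = 43.18 m/s, rpm = 5915 → n = rpm/60 = 98.583333 rev/s
J = V / (n·D) = 43.18 / (98.583333 × 2.56) = 0.171096
regime bands: climb J<0.4803 | cruise [0.4803, 0.9605) | windmill J≥0.9605
J = 0.1711 → climb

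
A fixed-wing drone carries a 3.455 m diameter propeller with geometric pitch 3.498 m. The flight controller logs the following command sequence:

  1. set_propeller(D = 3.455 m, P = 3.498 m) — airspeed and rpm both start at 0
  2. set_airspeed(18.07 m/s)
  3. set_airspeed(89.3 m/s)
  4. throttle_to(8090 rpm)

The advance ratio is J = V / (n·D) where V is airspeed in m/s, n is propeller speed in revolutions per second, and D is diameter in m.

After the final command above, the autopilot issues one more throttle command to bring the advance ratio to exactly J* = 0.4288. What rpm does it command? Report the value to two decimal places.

rpm = 3616.60

set_propeller: D = 3.455 m, P = 3.498 m (p = P/D = 1.012446); state ← (V=0, rpm=0)
set_airspeed(18.07): V ← 18.07 m/s
set_airspeed(89.3): V ← 89.3 m/s
throttle_to(8090): rpm ← 8090
final state: V = 89.3 m/s, rpm = 8090 → n = rpm/60 = 134.833333 rev/s
target J* = 0.4288; solve J* = V/(n·D) for n: n = V/(J*·D) = 89.3/(0.4288 × 3.455) = 60.276584 rev/s
rpm = 60·n = 3616.595028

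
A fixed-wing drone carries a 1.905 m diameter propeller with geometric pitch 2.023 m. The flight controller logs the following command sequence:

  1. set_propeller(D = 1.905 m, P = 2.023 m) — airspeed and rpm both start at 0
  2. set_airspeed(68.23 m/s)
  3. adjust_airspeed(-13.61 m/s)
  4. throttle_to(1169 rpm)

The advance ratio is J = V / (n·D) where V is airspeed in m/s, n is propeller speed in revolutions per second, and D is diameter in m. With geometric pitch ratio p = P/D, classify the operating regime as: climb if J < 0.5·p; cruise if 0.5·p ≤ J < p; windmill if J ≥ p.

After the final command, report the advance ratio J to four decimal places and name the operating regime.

J = 1.4716, regime = windmill

set_propeller: D = 1.905 m, P = 2.023 m (p = P/D = 1.061942); state ← (V=0, rpm=0)
set_airspeed(68.23): V ← 68.23 m/s
adjust_airspeed(-13.61): V ← 68.23 -13.61 = 54.62 m/s
throttle_to(1169): rpm ← 1169
final state: V = 54.62 m/s, rpm = 1169 → n = rpm/60 = 19.483333 rev/s
J = V / (n·D) = 54.62 / (19.483333 × 1.905) = 1.471612
regime bands: climb J<0.5310 | cruise [0.5310, 1.0619) | windmill J≥1.0619
J = 1.4716 → windmill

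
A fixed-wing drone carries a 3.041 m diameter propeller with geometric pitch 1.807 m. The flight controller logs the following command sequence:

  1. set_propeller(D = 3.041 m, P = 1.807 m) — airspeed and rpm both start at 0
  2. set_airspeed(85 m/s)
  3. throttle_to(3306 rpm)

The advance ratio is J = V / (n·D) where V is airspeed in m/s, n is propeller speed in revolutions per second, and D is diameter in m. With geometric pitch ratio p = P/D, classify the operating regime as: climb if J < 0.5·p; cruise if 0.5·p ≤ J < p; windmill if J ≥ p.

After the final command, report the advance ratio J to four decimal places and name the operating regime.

J = 0.5073, regime = cruise

set_propeller: D = 3.041 m, P = 1.807 m (p = P/D = 0.594212); state ← (V=0, rpm=0)
set_airspeed(85): V ← 85 m/s
throttle_to(3306): rpm ← 3306
final state: V = 85 m/s, rpm = 3306 → n = rpm/60 = 55.100000 rev/s
J = V / (n·D) = 85 / (55.100000 × 3.041) = 0.507284
regime bands: climb J<0.2971 | cruise [0.2971, 0.5942) | windmill J≥0.5942
J = 0.5073 → cruise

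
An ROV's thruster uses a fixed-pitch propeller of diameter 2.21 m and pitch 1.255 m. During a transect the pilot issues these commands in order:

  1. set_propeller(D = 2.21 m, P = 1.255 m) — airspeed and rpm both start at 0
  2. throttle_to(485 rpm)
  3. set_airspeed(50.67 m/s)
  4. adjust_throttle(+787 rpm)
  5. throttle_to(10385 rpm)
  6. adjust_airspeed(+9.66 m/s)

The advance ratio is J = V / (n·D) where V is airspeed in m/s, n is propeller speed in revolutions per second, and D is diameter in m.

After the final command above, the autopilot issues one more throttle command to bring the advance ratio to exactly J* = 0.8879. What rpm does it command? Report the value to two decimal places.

rpm = 1844.71

set_propeller: D = 2.21 m, P = 1.255 m (p = P/D = 0.567873); state ← (V=0, rpm=0)
throttle_to(485): rpm ← 485
set_airspeed(50.67): V ← 50.67 m/s
adjust_throttle(+787): rpm ← 485 +787 = 1272
throttle_to(10385): rpm ← 10385
adjust_airspeed(+9.66): V ← 50.67 +9.66 = 60.33 m/s
final state: V = 60.33 m/s, rpm = 10385 → n = rpm/60 = 173.083333 rev/s
target J* = 0.8879; solve J* = V/(n·D) for n: n = V/(J*·D) = 60.33/(0.8879 × 2.21) = 30.745177 rev/s
rpm = 60·n = 1844.710612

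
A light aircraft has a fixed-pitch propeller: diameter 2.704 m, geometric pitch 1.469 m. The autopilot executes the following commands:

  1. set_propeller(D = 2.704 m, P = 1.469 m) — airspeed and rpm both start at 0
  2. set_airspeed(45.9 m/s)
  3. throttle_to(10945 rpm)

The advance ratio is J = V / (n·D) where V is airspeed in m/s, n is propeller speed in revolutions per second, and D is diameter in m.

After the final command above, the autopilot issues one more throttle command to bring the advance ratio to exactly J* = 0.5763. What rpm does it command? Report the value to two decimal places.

rpm = 1767.29

set_propeller: D = 2.704 m, P = 1.469 m (p = P/D = 0.543269); state ← (V=0, rpm=0)
set_airspeed(45.9): V ← 45.9 m/s
throttle_to(10945): rpm ← 10945
final state: V = 45.9 m/s, rpm = 10945 → n = rpm/60 = 182.416667 rev/s
target J* = 0.5763; solve J* = V/(n·D) for n: n = V/(J*·D) = 45.9/(0.5763 × 2.704) = 29.454888 rev/s
rpm = 60·n = 1767.293292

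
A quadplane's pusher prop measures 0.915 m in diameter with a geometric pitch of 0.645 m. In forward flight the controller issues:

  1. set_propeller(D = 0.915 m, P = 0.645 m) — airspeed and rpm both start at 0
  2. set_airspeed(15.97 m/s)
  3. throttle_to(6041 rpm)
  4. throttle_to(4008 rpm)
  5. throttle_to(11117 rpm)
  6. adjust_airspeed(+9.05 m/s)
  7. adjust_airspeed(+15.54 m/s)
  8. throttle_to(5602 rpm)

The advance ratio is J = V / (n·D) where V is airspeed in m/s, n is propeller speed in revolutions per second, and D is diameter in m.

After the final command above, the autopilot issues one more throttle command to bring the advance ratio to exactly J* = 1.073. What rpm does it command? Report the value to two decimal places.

rpm = 2478.73

set_propeller: D = 0.915 m, P = 0.645 m (p = P/D = 0.704918); state ← (V=0, rpm=0)
set_airspeed(15.97): V ← 15.97 m/s
throttle_to(6041): rpm ← 6041
throttle_to(4008): rpm ← 4008
throttle_to(11117): rpm ← 11117
adjust_airspeed(+9.05): V ← 15.97 +9.05 = 25.02 m/s
adjust_airspeed(+15.54): V ← 25.02 +15.54 = 40.56 m/s
throttle_to(5602): rpm ← 5602
final state: V = 40.56 m/s, rpm = 5602 → n = rpm/60 = 93.366667 rev/s
target J* = 1.073; solve J* = V/(n·D) for n: n = V/(J*·D) = 40.56/(1.073 × 0.915) = 41.312087 rev/s
rpm = 60·n = 2478.725192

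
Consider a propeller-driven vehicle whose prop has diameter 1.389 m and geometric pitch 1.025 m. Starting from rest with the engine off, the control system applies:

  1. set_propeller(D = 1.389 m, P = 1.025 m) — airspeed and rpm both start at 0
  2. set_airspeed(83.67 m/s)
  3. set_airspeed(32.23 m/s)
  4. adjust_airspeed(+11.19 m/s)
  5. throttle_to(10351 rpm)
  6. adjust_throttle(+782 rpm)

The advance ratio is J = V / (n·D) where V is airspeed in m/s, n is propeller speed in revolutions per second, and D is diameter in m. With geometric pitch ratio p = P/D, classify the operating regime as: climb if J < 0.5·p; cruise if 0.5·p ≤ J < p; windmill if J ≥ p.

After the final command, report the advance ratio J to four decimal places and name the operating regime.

set_propeller: D = 1.389 m, P = 1.025 m (p = P/D = 0.737941); state ← (V=0, rpm=0)
set_airspeed(83.67): V ← 83.67 m/s
set_airspeed(32.23): V ← 32.23 m/s
adjust_airspeed(+11.19): V ← 32.23 +11.19 = 43.42 m/s
throttle_to(10351): rpm ← 10351
adjust_throttle(+782): rpm ← 10351 +782 = 11133
final state: V = 43.42 m/s, rpm = 11133 → n = rpm/60 = 185.550000 rev/s
J = V / (n·D) = 43.42 / (185.550000 × 1.389) = 0.168472
regime bands: climb J<0.3690 | cruise [0.3690, 0.7379) | windmill J≥0.7379
J = 0.1685 → climb

J = 0.1685, regime = climb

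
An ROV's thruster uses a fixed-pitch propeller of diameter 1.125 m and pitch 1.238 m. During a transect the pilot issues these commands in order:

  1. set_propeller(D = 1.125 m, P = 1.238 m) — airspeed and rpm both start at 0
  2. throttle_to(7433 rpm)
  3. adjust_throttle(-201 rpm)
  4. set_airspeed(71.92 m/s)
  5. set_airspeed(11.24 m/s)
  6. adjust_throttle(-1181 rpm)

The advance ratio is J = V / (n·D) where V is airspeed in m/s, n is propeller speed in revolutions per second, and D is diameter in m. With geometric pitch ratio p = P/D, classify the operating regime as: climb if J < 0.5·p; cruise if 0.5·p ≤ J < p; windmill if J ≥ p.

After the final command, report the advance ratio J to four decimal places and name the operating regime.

J = 0.0991, regime = climb

set_propeller: D = 1.125 m, P = 1.238 m (p = P/D = 1.100444); state ← (V=0, rpm=0)
throttle_to(7433): rpm ← 7433
adjust_throttle(-201): rpm ← 7433 -201 = 7232
set_airspeed(71.92): V ← 71.92 m/s
set_airspeed(11.24): V ← 11.24 m/s
adjust_throttle(-1181): rpm ← 7232 -1181 = 6051
final state: V = 11.24 m/s, rpm = 6051 → n = rpm/60 = 100.850000 rev/s
J = V / (n·D) = 11.24 / (100.850000 × 1.125) = 0.099069
regime bands: climb J<0.5502 | cruise [0.5502, 1.1004) | windmill J≥1.1004
J = 0.0991 → climb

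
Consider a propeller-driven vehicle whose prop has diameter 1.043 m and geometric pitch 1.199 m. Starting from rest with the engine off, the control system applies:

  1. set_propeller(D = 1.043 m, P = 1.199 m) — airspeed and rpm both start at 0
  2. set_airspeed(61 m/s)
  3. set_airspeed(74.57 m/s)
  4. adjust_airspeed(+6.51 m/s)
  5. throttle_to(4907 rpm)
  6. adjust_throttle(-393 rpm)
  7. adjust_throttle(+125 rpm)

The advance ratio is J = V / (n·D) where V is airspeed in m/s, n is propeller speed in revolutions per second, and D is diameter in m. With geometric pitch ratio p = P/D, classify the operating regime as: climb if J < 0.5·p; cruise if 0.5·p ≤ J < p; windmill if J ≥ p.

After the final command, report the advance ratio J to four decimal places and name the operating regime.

J = 1.0054, regime = cruise

set_propeller: D = 1.043 m, P = 1.199 m (p = P/D = 1.149569); state ← (V=0, rpm=0)
set_airspeed(61): V ← 61 m/s
set_airspeed(74.57): V ← 74.57 m/s
adjust_airspeed(+6.51): V ← 74.57 +6.51 = 81.08 m/s
throttle_to(4907): rpm ← 4907
adjust_throttle(-393): rpm ← 4907 -393 = 4514
adjust_throttle(+125): rpm ← 4514 +125 = 4639
final state: V = 81.08 m/s, rpm = 4639 → n = rpm/60 = 77.316667 rev/s
J = V / (n·D) = 81.08 / (77.316667 × 1.043) = 1.005440
regime bands: climb J<0.5748 | cruise [0.5748, 1.1496) | windmill J≥1.1496
J = 1.0054 → cruise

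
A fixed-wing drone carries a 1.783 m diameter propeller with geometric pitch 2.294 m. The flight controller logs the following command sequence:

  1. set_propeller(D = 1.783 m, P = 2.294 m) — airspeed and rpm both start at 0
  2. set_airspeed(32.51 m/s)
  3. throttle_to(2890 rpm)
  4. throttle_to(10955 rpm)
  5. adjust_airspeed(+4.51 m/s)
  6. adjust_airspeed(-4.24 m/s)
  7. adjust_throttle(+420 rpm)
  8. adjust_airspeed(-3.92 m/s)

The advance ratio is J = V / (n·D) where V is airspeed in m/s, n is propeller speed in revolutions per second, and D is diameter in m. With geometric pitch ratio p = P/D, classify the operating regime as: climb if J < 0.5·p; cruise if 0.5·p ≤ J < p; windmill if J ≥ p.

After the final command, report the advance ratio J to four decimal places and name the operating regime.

J = 0.0854, regime = climb

set_propeller: D = 1.783 m, P = 2.294 m (p = P/D = 1.286596); state ← (V=0, rpm=0)
set_airspeed(32.51): V ← 32.51 m/s
throttle_to(2890): rpm ← 2890
throttle_to(10955): rpm ← 10955
adjust_airspeed(+4.51): V ← 32.51 +4.51 = 37.02 m/s
adjust_airspeed(-4.24): V ← 37.02 -4.24 = 32.78 m/s
adjust_throttle(+420): rpm ← 10955 +420 = 11375
adjust_airspeed(-3.92): V ← 32.78 -3.92 = 28.86 m/s
final state: V = 28.86 m/s, rpm = 11375 → n = rpm/60 = 189.583333 rev/s
J = V / (n·D) = 28.86 / (189.583333 × 1.783) = 0.085378
regime bands: climb J<0.6433 | cruise [0.6433, 1.2866) | windmill J≥1.2866
J = 0.0854 → climb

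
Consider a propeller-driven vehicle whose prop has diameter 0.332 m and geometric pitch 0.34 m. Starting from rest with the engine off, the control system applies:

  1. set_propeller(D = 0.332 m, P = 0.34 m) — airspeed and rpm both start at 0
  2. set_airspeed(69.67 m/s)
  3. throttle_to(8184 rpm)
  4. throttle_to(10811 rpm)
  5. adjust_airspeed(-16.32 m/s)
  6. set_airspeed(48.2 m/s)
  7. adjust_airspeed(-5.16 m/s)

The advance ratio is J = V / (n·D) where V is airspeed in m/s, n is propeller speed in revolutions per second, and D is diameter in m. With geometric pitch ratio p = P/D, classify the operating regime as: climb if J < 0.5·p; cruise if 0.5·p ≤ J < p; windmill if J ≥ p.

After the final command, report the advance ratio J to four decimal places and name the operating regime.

J = 0.7195, regime = cruise

set_propeller: D = 0.332 m, P = 0.34 m (p = P/D = 1.024096); state ← (V=0, rpm=0)
set_airspeed(69.67): V ← 69.67 m/s
throttle_to(8184): rpm ← 8184
throttle_to(10811): rpm ← 10811
adjust_airspeed(-16.32): V ← 69.67 -16.32 = 53.35 m/s
set_airspeed(48.2): V ← 48.2 m/s
adjust_airspeed(-5.16): V ← 48.2 -5.16 = 43.04 m/s
final state: V = 43.04 m/s, rpm = 10811 → n = rpm/60 = 180.183333 rev/s
J = V / (n·D) = 43.04 / (180.183333 × 0.332) = 0.719481
regime bands: climb J<0.5120 | cruise [0.5120, 1.0241) | windmill J≥1.0241
J = 0.7195 → cruise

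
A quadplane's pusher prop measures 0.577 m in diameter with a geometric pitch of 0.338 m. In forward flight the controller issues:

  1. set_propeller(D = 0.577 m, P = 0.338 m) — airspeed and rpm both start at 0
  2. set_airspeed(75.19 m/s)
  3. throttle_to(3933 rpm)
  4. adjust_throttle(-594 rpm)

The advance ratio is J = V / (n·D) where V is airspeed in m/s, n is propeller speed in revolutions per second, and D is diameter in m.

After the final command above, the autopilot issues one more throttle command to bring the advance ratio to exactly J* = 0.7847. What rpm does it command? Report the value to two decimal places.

rpm = 9963.96

set_propeller: D = 0.577 m, P = 0.338 m (p = P/D = 0.585789); state ← (V=0, rpm=0)
set_airspeed(75.19): V ← 75.19 m/s
throttle_to(3933): rpm ← 3933
adjust_throttle(-594): rpm ← 3933 -594 = 3339
final state: V = 75.19 m/s, rpm = 3339 → n = rpm/60 = 55.650000 rev/s
target J* = 0.7847; solve J* = V/(n·D) for n: n = V/(J*·D) = 75.19/(0.7847 × 0.577) = 166.065959 rev/s
rpm = 60·n = 9963.957569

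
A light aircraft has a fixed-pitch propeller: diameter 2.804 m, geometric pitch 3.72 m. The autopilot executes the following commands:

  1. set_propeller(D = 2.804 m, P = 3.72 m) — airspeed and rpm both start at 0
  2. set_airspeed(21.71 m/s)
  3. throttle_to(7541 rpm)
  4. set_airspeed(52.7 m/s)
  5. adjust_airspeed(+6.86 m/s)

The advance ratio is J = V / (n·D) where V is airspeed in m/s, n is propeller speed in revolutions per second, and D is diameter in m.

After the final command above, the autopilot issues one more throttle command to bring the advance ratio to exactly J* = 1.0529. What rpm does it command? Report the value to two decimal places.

set_propeller: D = 2.804 m, P = 3.72 m (p = P/D = 1.326676); state ← (V=0, rpm=0)
set_airspeed(21.71): V ← 21.71 m/s
throttle_to(7541): rpm ← 7541
set_airspeed(52.7): V ← 52.7 m/s
adjust_airspeed(+6.86): V ← 52.7 +6.86 = 59.56 m/s
final state: V = 59.56 m/s, rpm = 7541 → n = rpm/60 = 125.683333 rev/s
target J* = 1.0529; solve J* = V/(n·D) for n: n = V/(J*·D) = 59.56/(1.0529 × 2.804) = 20.173886 rev/s
rpm = 60·n = 1210.433137

rpm = 1210.43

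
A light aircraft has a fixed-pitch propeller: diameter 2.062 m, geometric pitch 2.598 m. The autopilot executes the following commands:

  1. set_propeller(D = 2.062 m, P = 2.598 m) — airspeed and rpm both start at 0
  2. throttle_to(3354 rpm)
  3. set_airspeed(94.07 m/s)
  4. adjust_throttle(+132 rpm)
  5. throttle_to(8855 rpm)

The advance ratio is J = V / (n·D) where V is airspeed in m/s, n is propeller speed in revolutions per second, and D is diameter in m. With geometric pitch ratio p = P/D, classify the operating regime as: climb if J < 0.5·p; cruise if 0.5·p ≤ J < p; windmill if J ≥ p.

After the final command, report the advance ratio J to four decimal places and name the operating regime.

J = 0.3091, regime = climb

set_propeller: D = 2.062 m, P = 2.598 m (p = P/D = 1.259942); state ← (V=0, rpm=0)
throttle_to(3354): rpm ← 3354
set_airspeed(94.07): V ← 94.07 m/s
adjust_throttle(+132): rpm ← 3354 +132 = 3486
throttle_to(8855): rpm ← 8855
final state: V = 94.07 m/s, rpm = 8855 → n = rpm/60 = 147.583333 rev/s
J = V / (n·D) = 94.07 / (147.583333 × 2.062) = 0.309119
regime bands: climb J<0.6300 | cruise [0.6300, 1.2599) | windmill J≥1.2599
J = 0.3091 → climb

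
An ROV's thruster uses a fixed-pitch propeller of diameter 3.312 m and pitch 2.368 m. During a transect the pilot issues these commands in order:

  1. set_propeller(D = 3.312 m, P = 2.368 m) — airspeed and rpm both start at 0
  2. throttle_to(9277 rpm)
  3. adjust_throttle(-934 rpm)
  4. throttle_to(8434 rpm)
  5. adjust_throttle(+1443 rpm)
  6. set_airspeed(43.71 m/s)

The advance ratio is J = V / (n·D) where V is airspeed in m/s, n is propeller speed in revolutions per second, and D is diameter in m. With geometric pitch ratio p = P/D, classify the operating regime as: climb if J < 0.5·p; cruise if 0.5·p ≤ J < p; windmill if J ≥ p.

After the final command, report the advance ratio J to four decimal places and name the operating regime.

set_propeller: D = 3.312 m, P = 2.368 m (p = P/D = 0.714976); state ← (V=0, rpm=0)
throttle_to(9277): rpm ← 9277
adjust_throttle(-934): rpm ← 9277 -934 = 8343
throttle_to(8434): rpm ← 8434
adjust_throttle(+1443): rpm ← 8434 +1443 = 9877
set_airspeed(43.71): V ← 43.71 m/s
final state: V = 43.71 m/s, rpm = 9877 → n = rpm/60 = 164.616667 rev/s
J = V / (n·D) = 43.71 / (164.616667 × 3.312) = 0.080171
regime bands: climb J<0.3575 | cruise [0.3575, 0.7150) | windmill J≥0.7150
J = 0.0802 → climb

J = 0.0802, regime = climb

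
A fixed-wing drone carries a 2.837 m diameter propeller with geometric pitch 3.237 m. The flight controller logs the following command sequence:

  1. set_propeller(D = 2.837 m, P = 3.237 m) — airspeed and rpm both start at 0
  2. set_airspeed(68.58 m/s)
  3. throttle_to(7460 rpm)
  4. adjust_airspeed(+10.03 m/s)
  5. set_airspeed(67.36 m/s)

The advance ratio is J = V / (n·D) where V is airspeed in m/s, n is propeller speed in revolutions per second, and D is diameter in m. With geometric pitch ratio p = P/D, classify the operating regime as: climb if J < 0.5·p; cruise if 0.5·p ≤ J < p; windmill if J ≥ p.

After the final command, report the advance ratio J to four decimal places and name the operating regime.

set_propeller: D = 2.837 m, P = 3.237 m (p = P/D = 1.140994); state ← (V=0, rpm=0)
set_airspeed(68.58): V ← 68.58 m/s
throttle_to(7460): rpm ← 7460
adjust_airspeed(+10.03): V ← 68.58 +10.03 = 78.61 m/s
set_airspeed(67.36): V ← 67.36 m/s
final state: V = 67.36 m/s, rpm = 7460 → n = rpm/60 = 124.333333 rev/s
J = V / (n·D) = 67.36 / (124.333333 × 2.837) = 0.190966
regime bands: climb J<0.5705 | cruise [0.5705, 1.1410) | windmill J≥1.1410
J = 0.1910 → climb

J = 0.1910, regime = climb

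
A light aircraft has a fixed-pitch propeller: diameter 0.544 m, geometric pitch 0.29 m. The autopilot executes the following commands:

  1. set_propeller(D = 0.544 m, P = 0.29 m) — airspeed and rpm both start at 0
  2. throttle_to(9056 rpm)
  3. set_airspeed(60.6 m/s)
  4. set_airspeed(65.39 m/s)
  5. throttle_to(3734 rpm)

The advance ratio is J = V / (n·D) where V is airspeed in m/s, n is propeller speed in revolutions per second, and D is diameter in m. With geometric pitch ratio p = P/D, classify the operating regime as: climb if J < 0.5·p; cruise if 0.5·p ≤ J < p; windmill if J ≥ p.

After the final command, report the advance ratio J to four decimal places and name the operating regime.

J = 1.9315, regime = windmill

set_propeller: D = 0.544 m, P = 0.29 m (p = P/D = 0.533088); state ← (V=0, rpm=0)
throttle_to(9056): rpm ← 9056
set_airspeed(60.6): V ← 60.6 m/s
set_airspeed(65.39): V ← 65.39 m/s
throttle_to(3734): rpm ← 3734
final state: V = 65.39 m/s, rpm = 3734 → n = rpm/60 = 62.233333 rev/s
J = V / (n·D) = 65.39 / (62.233333 × 0.544) = 1.931476
regime bands: climb J<0.2665 | cruise [0.2665, 0.5331) | windmill J≥0.5331
J = 1.9315 → windmill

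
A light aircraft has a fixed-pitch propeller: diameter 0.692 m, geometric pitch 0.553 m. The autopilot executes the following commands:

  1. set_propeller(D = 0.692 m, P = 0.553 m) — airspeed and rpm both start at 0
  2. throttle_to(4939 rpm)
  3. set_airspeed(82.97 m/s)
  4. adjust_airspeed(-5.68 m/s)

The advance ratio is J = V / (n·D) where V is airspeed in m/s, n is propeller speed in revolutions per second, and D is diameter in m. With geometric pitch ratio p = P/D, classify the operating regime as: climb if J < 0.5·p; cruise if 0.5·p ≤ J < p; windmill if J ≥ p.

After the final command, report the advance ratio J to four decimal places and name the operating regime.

set_propeller: D = 0.692 m, P = 0.553 m (p = P/D = 0.799133); state ← (V=0, rpm=0)
throttle_to(4939): rpm ← 4939
set_airspeed(82.97): V ← 82.97 m/s
adjust_airspeed(-5.68): V ← 82.97 -5.68 = 77.29 m/s
final state: V = 77.29 m/s, rpm = 4939 → n = rpm/60 = 82.316667 rev/s
J = V / (n·D) = 77.29 / (82.316667 × 0.692) = 1.356842
regime bands: climb J<0.3996 | cruise [0.3996, 0.7991) | windmill J≥0.7991
J = 1.3568 → windmill

J = 1.3568, regime = windmill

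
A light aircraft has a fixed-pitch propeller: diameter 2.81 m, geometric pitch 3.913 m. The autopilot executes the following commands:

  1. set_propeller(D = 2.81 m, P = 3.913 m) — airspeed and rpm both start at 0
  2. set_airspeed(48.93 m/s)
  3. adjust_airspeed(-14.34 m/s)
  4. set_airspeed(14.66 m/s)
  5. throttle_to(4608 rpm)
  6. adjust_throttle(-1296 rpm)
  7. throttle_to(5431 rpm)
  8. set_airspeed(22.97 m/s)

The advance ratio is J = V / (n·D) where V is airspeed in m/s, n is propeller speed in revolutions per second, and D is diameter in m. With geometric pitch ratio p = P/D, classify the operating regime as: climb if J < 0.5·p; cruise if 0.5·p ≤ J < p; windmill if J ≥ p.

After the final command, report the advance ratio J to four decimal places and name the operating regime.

set_propeller: D = 2.81 m, P = 3.913 m (p = P/D = 1.392527); state ← (V=0, rpm=0)
set_airspeed(48.93): V ← 48.93 m/s
adjust_airspeed(-14.34): V ← 48.93 -14.34 = 34.59 m/s
set_airspeed(14.66): V ← 14.66 m/s
throttle_to(4608): rpm ← 4608
adjust_throttle(-1296): rpm ← 4608 -1296 = 3312
throttle_to(5431): rpm ← 5431
set_airspeed(22.97): V ← 22.97 m/s
final state: V = 22.97 m/s, rpm = 5431 → n = rpm/60 = 90.516667 rev/s
J = V / (n·D) = 22.97 / (90.516667 × 2.81) = 0.090308
regime bands: climb J<0.6963 | cruise [0.6963, 1.3925) | windmill J≥1.3925
J = 0.0903 → climb

J = 0.0903, regime = climb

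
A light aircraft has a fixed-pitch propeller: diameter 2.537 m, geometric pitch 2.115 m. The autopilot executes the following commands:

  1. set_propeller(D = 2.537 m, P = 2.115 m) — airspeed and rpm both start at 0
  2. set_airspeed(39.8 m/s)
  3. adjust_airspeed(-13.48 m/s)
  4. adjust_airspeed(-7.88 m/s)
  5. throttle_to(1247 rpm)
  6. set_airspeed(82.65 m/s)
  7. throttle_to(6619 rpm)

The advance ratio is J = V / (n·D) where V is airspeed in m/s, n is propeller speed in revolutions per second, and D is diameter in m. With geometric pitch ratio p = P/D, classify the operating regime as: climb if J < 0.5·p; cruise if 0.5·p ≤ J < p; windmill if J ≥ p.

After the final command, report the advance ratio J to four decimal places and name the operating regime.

J = 0.2953, regime = climb

set_propeller: D = 2.537 m, P = 2.115 m (p = P/D = 0.833662); state ← (V=0, rpm=0)
set_airspeed(39.8): V ← 39.8 m/s
adjust_airspeed(-13.48): V ← 39.8 -13.48 = 26.32 m/s
adjust_airspeed(-7.88): V ← 26.32 -7.88 = 18.44 m/s
throttle_to(1247): rpm ← 1247
set_airspeed(82.65): V ← 82.65 m/s
throttle_to(6619): rpm ← 6619
final state: V = 82.65 m/s, rpm = 6619 → n = rpm/60 = 110.316667 rev/s
J = V / (n·D) = 82.65 / (110.316667 × 2.537) = 0.295312
regime bands: climb J<0.4168 | cruise [0.4168, 0.8337) | windmill J≥0.8337
J = 0.2953 → climb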